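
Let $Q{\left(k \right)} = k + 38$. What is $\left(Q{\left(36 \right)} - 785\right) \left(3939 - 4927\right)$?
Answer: $702468$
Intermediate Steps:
$Q{\left(k \right)} = 38 + k$
$\left(Q{\left(36 \right)} - 785\right) \left(3939 - 4927\right) = \left(\left(38 + 36\right) - 785\right) \left(3939 - 4927\right) = \left(74 - 785\right) \left(-988\right) = \left(-711\right) \left(-988\right) = 702468$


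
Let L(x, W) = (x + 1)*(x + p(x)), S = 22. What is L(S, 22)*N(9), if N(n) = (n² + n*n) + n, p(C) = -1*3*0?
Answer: 86526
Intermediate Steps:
p(C) = 0 (p(C) = -3*0 = 0)
N(n) = n + 2*n² (N(n) = (n² + n²) + n = 2*n² + n = n + 2*n²)
L(x, W) = x*(1 + x) (L(x, W) = (x + 1)*(x + 0) = (1 + x)*x = x*(1 + x))
L(S, 22)*N(9) = (22*(1 + 22))*(9*(1 + 2*9)) = (22*23)*(9*(1 + 18)) = 506*(9*19) = 506*171 = 86526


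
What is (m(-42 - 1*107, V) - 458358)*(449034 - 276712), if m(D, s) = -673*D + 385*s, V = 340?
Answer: -39148284282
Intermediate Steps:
(m(-42 - 1*107, V) - 458358)*(449034 - 276712) = ((-673*(-42 - 1*107) + 385*340) - 458358)*(449034 - 276712) = ((-673*(-42 - 107) + 130900) - 458358)*172322 = ((-673*(-149) + 130900) - 458358)*172322 = ((100277 + 130900) - 458358)*172322 = (231177 - 458358)*172322 = -227181*172322 = -39148284282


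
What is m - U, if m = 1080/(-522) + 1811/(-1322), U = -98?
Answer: 3625285/38338 ≈ 94.561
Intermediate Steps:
m = -131839/38338 (m = 1080*(-1/522) + 1811*(-1/1322) = -60/29 - 1811/1322 = -131839/38338 ≈ -3.4389)
m - U = -131839/38338 - 1*(-98) = -131839/38338 + 98 = 3625285/38338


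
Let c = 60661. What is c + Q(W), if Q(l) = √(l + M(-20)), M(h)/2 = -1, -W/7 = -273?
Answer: 60661 + √1909 ≈ 60705.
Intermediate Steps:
W = 1911 (W = -7*(-273) = 1911)
M(h) = -2 (M(h) = 2*(-1) = -2)
Q(l) = √(-2 + l) (Q(l) = √(l - 2) = √(-2 + l))
c + Q(W) = 60661 + √(-2 + 1911) = 60661 + √1909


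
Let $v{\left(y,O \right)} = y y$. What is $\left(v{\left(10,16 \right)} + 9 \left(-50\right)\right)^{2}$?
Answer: $122500$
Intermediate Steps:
$v{\left(y,O \right)} = y^{2}$
$\left(v{\left(10,16 \right)} + 9 \left(-50\right)\right)^{2} = \left(10^{2} + 9 \left(-50\right)\right)^{2} = \left(100 - 450\right)^{2} = \left(-350\right)^{2} = 122500$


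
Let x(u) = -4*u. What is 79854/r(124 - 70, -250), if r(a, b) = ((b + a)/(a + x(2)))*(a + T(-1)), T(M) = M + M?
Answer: -918321/2548 ≈ -360.41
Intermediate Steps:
T(M) = 2*M
r(a, b) = (-2 + a)*(a + b)/(-8 + a) (r(a, b) = ((b + a)/(a - 4*2))*(a + 2*(-1)) = ((a + b)/(a - 8))*(a - 2) = ((a + b)/(-8 + a))*(-2 + a) = (-2 + a)*(a + b)/(-8 + a))
79854/r(124 - 70, -250) = 79854/((((124 - 70)² - 2*(124 - 70) - 2*(-250) + (124 - 70)*(-250))/(-8 + (124 - 70)))) = 79854/(((54² - 2*54 + 500 + 54*(-250))/(-8 + 54))) = 79854/(((2916 - 108 + 500 - 13500)/46)) = 79854/(((1/46)*(-10192))) = 79854/(-5096/23) = 79854*(-23/5096) = -918321/2548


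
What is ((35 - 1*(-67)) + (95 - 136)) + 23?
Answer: 84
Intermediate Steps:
((35 - 1*(-67)) + (95 - 136)) + 23 = ((35 + 67) - 41) + 23 = (102 - 41) + 23 = 61 + 23 = 84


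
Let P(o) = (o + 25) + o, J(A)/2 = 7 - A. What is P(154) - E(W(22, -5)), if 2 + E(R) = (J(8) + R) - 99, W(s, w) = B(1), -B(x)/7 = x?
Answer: 443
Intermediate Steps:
B(x) = -7*x
J(A) = 14 - 2*A (J(A) = 2*(7 - A) = 14 - 2*A)
W(s, w) = -7 (W(s, w) = -7*1 = -7)
E(R) = -103 + R (E(R) = -2 + (((14 - 2*8) + R) - 99) = -2 + (((14 - 16) + R) - 99) = -2 + ((-2 + R) - 99) = -2 + (-101 + R) = -103 + R)
P(o) = 25 + 2*o (P(o) = (25 + o) + o = 25 + 2*o)
P(154) - E(W(22, -5)) = (25 + 2*154) - (-103 - 7) = (25 + 308) - 1*(-110) = 333 + 110 = 443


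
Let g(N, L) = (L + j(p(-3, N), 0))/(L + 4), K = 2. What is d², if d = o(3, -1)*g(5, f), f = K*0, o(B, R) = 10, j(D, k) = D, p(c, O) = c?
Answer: 225/4 ≈ 56.250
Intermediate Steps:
f = 0 (f = 2*0 = 0)
g(N, L) = (-3 + L)/(4 + L) (g(N, L) = (L - 3)/(L + 4) = (-3 + L)/(4 + L))
d = -15/2 (d = 10*((-3 + 0)/(4 + 0)) = 10*(-3/4) = 10*((¼)*(-3)) = 10*(-¾) = -15/2 ≈ -7.5000)
d² = (-15/2)² = 225/4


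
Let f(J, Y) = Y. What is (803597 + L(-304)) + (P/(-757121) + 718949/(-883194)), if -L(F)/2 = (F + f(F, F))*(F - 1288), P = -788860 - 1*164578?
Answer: -757134698664463207/668684724474 ≈ -1.1323e+6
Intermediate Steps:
P = -953438 (P = -788860 - 164578 = -953438)
L(F) = -4*F*(-1288 + F) (L(F) = -2*(F + F)*(F - 1288) = -2*2*F*(-1288 + F) = -4*F*(-1288 + F))
(803597 + L(-304)) + (P/(-757121) + 718949/(-883194)) = (803597 + 4*(-304)*(1288 - 1*(-304))) + (-953438/(-757121) + 718949/(-883194)) = (803597 + 4*(-304)*(1288 + 304)) + (-953438*(-1/757121) + 718949*(-1/883194)) = (803597 + 4*(-304)*1592) + (953438/757121 - 718949/883194) = (803597 - 1935872) + 297739335143/668684724474 = -1132275 + 297739335143/668684724474 = -757134698664463207/668684724474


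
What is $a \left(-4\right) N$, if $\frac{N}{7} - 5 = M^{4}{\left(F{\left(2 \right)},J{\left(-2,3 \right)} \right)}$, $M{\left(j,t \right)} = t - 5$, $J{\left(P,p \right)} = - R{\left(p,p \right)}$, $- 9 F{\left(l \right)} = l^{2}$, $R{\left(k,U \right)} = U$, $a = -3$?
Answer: $344484$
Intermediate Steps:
$F{\left(l \right)} = - \frac{l^{2}}{9}$
$J{\left(P,p \right)} = - p$
$M{\left(j,t \right)} = -5 + t$
$N = 28707$ ($N = 35 + 7 \left(-5 - 3\right)^{4} = 35 + 7 \left(-8\right)^{4} = 35 + 7 \cdot 4096 = 35 + 28672 = 28707$)
$a \left(-4\right) N = \left(-3\right) \left(-4\right) 28707 = 12 \cdot 28707 = 344484$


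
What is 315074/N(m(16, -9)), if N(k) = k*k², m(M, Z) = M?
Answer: 157537/2048 ≈ 76.922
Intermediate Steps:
N(k) = k³
315074/N(m(16, -9)) = 315074/(16³) = 315074/4096 = 315074*(1/4096) = 157537/2048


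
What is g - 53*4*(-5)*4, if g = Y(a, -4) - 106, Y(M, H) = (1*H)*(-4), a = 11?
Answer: 4150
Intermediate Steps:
Y(M, H) = -4*H (Y(M, H) = H*(-4) = -4*H)
g = -90 (g = -4*(-4) - 106 = 16 - 106 = -90)
g - 53*4*(-5)*4 = -90 - 53*4*(-5)*4 = -90 - (-1060)*4 = -90 - 53*(-80) = -90 + 4240 = 4150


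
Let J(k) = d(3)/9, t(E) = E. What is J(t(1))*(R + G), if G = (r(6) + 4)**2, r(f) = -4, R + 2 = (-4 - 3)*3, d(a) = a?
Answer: -23/3 ≈ -7.6667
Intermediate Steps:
R = -23 (R = -2 + (-4 - 3)*3 = -2 - 7*3 = -2 - 21 = -23)
J(k) = 1/3 (J(k) = 3/9 = 3*(1/9) = 1/3)
G = 0 (G = (-4 + 4)**2 = 0**2 = 0)
J(t(1))*(R + G) = (-23 + 0)/3 = (1/3)*(-23) = -23/3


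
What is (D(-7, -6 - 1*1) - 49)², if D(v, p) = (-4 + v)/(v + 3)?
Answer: 34225/16 ≈ 2139.1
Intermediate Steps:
D(v, p) = (-4 + v)/(3 + v)
(D(-7, -6 - 1*1) - 49)² = ((-4 - 7)/(3 - 7) - 49)² = (-11/(-4) - 49)² = (-¼*(-11) - 49)² = (11/4 - 49)² = (-185/4)² = 34225/16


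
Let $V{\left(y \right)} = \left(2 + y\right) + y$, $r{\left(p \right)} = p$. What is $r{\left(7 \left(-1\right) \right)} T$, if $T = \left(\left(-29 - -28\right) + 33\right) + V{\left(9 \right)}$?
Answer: $-364$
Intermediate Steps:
$V{\left(y \right)} = 2 + 2 y$
$T = 52$ ($T = \left(\left(-29 - -28\right) + 33\right) + \left(2 + 2 \cdot 9\right) = \left(\left(-29 + 28\right) + 33\right) + \left(2 + 18\right) = \left(-1 + 33\right) + 20 = 32 + 20 = 52$)
$r{\left(7 \left(-1\right) \right)} T = 7 \left(-1\right) 52 = \left(-7\right) 52 = -364$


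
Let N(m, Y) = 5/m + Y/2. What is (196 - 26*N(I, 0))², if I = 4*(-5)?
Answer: 164025/4 ≈ 41006.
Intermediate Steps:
I = -20
N(m, Y) = Y/2 + 5/m (N(m, Y) = 5/m + Y*(½) = 5/m + Y/2 = Y/2 + 5/m)
(196 - 26*N(I, 0))² = (196 - 26*((½)*0 + 5/(-20)))² = (196 - 26*(0 + 5*(-1/20)))² = (196 - 26*(0 - ¼))² = (196 - 26*(-¼))² = (196 + 13/2)² = (405/2)² = 164025/4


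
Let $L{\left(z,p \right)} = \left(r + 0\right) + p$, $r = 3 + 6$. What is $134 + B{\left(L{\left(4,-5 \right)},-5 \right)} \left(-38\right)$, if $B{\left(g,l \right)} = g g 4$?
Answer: $-2298$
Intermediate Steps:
$r = 9$
$L{\left(z,p \right)} = 9 + p$ ($L{\left(z,p \right)} = \left(9 + 0\right) + p = 9 + p$)
$B{\left(g,l \right)} = 4 g^{2}$ ($B{\left(g,l \right)} = g^{2} \cdot 4 = 4 g^{2}$)
$134 + B{\left(L{\left(4,-5 \right)},-5 \right)} \left(-38\right) = 134 + 4 \left(9 - 5\right)^{2} \left(-38\right) = 134 + 4 \cdot 4^{2} \left(-38\right) = 134 + 4 \cdot 16 \left(-38\right) = 134 + 64 \left(-38\right) = 134 - 2432 = -2298$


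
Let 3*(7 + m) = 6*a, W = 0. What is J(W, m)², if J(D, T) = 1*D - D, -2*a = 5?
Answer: 0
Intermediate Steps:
a = -5/2 (a = -½*5 = -5/2 ≈ -2.5000)
m = -12 (m = -7 + (6*(-5/2))/3 = -7 + (⅓)*(-15) = -7 - 5 = -12)
J(D, T) = 0 (J(D, T) = D - D = 0)
J(W, m)² = 0² = 0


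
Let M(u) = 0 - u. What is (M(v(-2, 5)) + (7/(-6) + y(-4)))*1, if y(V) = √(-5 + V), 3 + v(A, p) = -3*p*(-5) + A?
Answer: -427/6 + 3*I ≈ -71.167 + 3.0*I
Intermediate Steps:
v(A, p) = -3 + A + 15*p (v(A, p) = -3 + (-3*p*(-5) + A) = -3 + (15*p + A) = -3 + (A + 15*p) = -3 + A + 15*p)
M(u) = -u
(M(v(-2, 5)) + (7/(-6) + y(-4)))*1 = (-(-3 - 2 + 15*5) + (7/(-6) + √(-5 - 4)))*1 = (-(-3 - 2 + 75) + (7*(-⅙) + √(-9)))*1 = (-1*70 + (-7/6 + 3*I))*1 = (-70 + (-7/6 + 3*I))*1 = (-427/6 + 3*I)*1 = -427/6 + 3*I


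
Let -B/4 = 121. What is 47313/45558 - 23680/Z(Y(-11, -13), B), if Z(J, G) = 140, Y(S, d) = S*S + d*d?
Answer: -5956609/35434 ≈ -168.10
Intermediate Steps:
B = -484 (B = -4*121 = -484)
Y(S, d) = S**2 + d**2
47313/45558 - 23680/Z(Y(-11, -13), B) = 47313/45558 - 23680/140 = 47313*(1/45558) - 23680*1/140 = 5257/5062 - 1184/7 = -5956609/35434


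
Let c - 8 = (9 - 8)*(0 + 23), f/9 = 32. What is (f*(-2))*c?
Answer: -17856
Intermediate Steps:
f = 288 (f = 9*32 = 288)
c = 31 (c = 8 + (9 - 8)*(0 + 23) = 8 + 1*23 = 8 + 23 = 31)
(f*(-2))*c = (288*(-2))*31 = -576*31 = -17856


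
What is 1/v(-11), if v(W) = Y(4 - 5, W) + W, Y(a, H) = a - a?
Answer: -1/11 ≈ -0.090909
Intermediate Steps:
Y(a, H) = 0
v(W) = W (v(W) = 0 + W = W)
1/v(-11) = 1/(-11) = -1/11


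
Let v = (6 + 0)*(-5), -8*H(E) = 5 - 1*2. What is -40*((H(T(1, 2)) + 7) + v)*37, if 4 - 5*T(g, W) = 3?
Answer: 34595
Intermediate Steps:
T(g, W) = 1/5 (T(g, W) = 4/5 - 1/5*3 = 4/5 - 3/5 = 1/5)
H(E) = -3/8 (H(E) = -(5 - 1*2)/8 = -(5 - 2)/8 = -1/8*3 = -3/8)
v = -30 (v = 6*(-5) = -30)
-40*((H(T(1, 2)) + 7) + v)*37 = -40*((-3/8 + 7) - 30)*37 = -40*(53/8 - 30)*37 = -40*(-187/8)*37 = 935*37 = 34595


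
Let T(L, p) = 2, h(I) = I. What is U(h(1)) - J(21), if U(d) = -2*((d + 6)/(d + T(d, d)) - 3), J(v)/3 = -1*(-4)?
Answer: -32/3 ≈ -10.667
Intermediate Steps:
J(v) = 12 (J(v) = 3*(-1*(-4)) = 3*4 = 12)
U(d) = 6 - 2*(6 + d)/(2 + d) (U(d) = -2*((d + 6)/(d + 2) - 3) = -2*((6 + d)/(2 + d) - 3) = -2*(-3 + (6 + d)/(2 + d)) = 6 - 2*(6 + d)/(2 + d))
U(h(1)) - J(21) = 4*1/(2 + 1) - 1*12 = 4*1/3 - 12 = 4*1*(⅓) - 12 = 4/3 - 12 = -32/3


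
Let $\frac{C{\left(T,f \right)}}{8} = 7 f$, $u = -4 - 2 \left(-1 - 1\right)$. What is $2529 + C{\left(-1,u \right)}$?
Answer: $2529$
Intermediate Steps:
$u = 0$ ($u = -4 - -4 = -4 + 4 = 0$)
$C{\left(T,f \right)} = 56 f$ ($C{\left(T,f \right)} = 8 \cdot 7 f = 56 f$)
$2529 + C{\left(-1,u \right)} = 2529 + 56 \cdot 0 = 2529 + 0 = 2529$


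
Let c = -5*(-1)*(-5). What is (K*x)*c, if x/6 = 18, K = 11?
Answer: -29700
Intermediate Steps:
c = -25 (c = 5*(-5) = -25)
x = 108 (x = 6*18 = 108)
(K*x)*c = (11*108)*(-25) = 1188*(-25) = -29700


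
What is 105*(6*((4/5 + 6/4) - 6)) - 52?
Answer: -2383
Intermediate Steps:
105*(6*((4/5 + 6/4) - 6)) - 52 = 105*(6*((4*(1/5) + 6*(1/4)) - 6)) - 52 = 105*(6*((4/5 + 3/2) - 6)) - 52 = 105*(6*(23/10 - 6)) - 52 = 105*(6*(-37/10)) - 52 = 105*(-111/5) - 52 = -2331 - 52 = -2383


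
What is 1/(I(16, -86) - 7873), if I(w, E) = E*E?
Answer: -1/477 ≈ -0.0020964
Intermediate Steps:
I(w, E) = E**2
1/(I(16, -86) - 7873) = 1/((-86)**2 - 7873) = 1/(7396 - 7873) = 1/(-477) = -1/477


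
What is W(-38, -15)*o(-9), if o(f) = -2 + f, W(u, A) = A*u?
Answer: -6270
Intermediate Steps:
W(-38, -15)*o(-9) = (-15*(-38))*(-2 - 9) = 570*(-11) = -6270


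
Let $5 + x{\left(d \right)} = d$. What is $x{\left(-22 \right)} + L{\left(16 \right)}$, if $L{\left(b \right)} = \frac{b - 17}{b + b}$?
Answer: $- \frac{865}{32} \approx -27.031$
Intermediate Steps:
$x{\left(d \right)} = -5 + d$
$L{\left(b \right)} = \frac{-17 + b}{2 b}$
$x{\left(-22 \right)} + L{\left(16 \right)} = \left(-5 - 22\right) + \frac{-17 + 16}{2 \cdot 16} = -27 + \frac{1}{2} \cdot \frac{1}{16} \left(-1\right) = -27 - \frac{1}{32} = - \frac{865}{32}$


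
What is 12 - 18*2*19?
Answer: -672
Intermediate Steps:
12 - 18*2*19 = 12 - 36*19 = 12 - 684 = -672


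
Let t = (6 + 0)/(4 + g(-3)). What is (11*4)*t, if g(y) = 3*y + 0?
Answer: -264/5 ≈ -52.800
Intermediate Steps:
g(y) = 3*y
t = -6/5 (t = (6 + 0)/(4 + 3*(-3)) = 6/(4 - 9) = 6/(-5) = 6*(-⅕) = -6/5 ≈ -1.2000)
(11*4)*t = (11*4)*(-6/5) = 44*(-6/5) = -264/5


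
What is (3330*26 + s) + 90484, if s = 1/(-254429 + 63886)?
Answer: 33738305751/190543 ≈ 1.7706e+5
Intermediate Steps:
s = -1/190543 (s = 1/(-190543) = -1/190543 ≈ -5.2482e-6)
(3330*26 + s) + 90484 = (3330*26 - 1/190543) + 90484 = (86580 - 1/190543) + 90484 = 16497212939/190543 + 90484 = 33738305751/190543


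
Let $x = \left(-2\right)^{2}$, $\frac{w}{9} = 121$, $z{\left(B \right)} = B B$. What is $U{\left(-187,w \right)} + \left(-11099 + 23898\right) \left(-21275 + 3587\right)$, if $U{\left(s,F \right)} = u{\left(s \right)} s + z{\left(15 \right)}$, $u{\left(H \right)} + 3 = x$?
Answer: $-226388674$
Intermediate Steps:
$z{\left(B \right)} = B^{2}$
$w = 1089$ ($w = 9 \cdot 121 = 1089$)
$x = 4$
$u{\left(H \right)} = 1$ ($u{\left(H \right)} = -3 + 4 = 1$)
$U{\left(s,F \right)} = 225 + s$ ($U{\left(s,F \right)} = 1 s + 15^{2} = s + 225 = 225 + s$)
$U{\left(-187,w \right)} + \left(-11099 + 23898\right) \left(-21275 + 3587\right) = \left(225 - 187\right) + \left(-11099 + 23898\right) \left(-21275 + 3587\right) = 38 + 12799 \left(-17688\right) = 38 - 226388712 = -226388674$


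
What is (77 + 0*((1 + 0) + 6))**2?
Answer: 5929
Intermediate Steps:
(77 + 0*((1 + 0) + 6))**2 = (77 + 0*(1 + 6))**2 = (77 + 0*7)**2 = (77 + 0)**2 = 77**2 = 5929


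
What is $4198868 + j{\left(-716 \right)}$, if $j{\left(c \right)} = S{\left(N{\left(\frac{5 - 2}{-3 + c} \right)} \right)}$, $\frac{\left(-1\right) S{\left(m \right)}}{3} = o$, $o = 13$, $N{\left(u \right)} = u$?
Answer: $4198829$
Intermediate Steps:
$S{\left(m \right)} = -39$ ($S{\left(m \right)} = \left(-3\right) 13 = -39$)
$j{\left(c \right)} = -39$
$4198868 + j{\left(-716 \right)} = 4198868 - 39 = 4198829$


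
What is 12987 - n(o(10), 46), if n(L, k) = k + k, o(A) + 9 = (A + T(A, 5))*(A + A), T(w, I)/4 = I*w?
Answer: 12895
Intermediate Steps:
T(w, I) = 4*I*w (T(w, I) = 4*(I*w) = 4*I*w)
o(A) = -9 + 42*A² (o(A) = -9 + (A + 4*5*A)*(A + A) = -9 + (A + 20*A)*(2*A) = -9 + (21*A)*(2*A) = -9 + 42*A²)
n(L, k) = 2*k
12987 - n(o(10), 46) = 12987 - 2*46 = 12987 - 1*92 = 12987 - 92 = 12895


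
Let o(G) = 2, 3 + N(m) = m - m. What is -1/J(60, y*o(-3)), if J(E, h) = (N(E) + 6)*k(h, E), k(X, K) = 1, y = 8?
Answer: -1/3 ≈ -0.33333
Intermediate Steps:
N(m) = -3 (N(m) = -3 + (m - m) = -3 + 0 = -3)
J(E, h) = 3 (J(E, h) = (-3 + 6)*1 = 3*1 = 3)
-1/J(60, y*o(-3)) = -1/3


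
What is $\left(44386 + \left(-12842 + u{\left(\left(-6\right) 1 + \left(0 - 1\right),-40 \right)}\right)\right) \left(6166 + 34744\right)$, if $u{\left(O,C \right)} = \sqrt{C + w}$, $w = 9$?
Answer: $1290465040 + 40910 i \sqrt{31} \approx 1.2905 \cdot 10^{9} + 2.2778 \cdot 10^{5} i$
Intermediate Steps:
$u{\left(O,C \right)} = \sqrt{9 + C}$ ($u{\left(O,C \right)} = \sqrt{C + 9} = \sqrt{9 + C}$)
$\left(44386 + \left(-12842 + u{\left(\left(-6\right) 1 + \left(0 - 1\right),-40 \right)}\right)\right) \left(6166 + 34744\right) = \left(44386 - \left(12842 - \sqrt{9 - 40}\right)\right) \left(6166 + 34744\right) = \left(44386 - \left(12842 - \sqrt{-31}\right)\right) 40910 = \left(44386 - \left(12842 - i \sqrt{31}\right)\right) 40910 = \left(31544 + i \sqrt{31}\right) 40910 = 1290465040 + 40910 i \sqrt{31}$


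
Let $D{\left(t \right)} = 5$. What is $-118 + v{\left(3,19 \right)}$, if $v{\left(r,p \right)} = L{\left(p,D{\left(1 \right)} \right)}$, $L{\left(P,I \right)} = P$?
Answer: $-99$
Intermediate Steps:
$v{\left(r,p \right)} = p$
$-118 + v{\left(3,19 \right)} = -118 + 19 = -99$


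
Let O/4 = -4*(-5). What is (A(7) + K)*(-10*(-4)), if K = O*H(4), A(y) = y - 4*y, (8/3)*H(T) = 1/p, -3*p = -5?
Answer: -120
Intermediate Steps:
p = 5/3 (p = -⅓*(-5) = 5/3 ≈ 1.6667)
H(T) = 9/40 (H(T) = 3/(8*(5/3)) = (3/8)*(⅗) = 9/40)
O = 80 (O = 4*(-4*(-5)) = 4*20 = 80)
A(y) = -3*y
K = 18 (K = 80*(9/40) = 18)
(A(7) + K)*(-10*(-4)) = (-3*7 + 18)*(-10*(-4)) = (-21 + 18)*40 = -3*40 = -120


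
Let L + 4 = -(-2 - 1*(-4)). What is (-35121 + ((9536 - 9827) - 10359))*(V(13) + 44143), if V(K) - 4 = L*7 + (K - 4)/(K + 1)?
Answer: -28262631309/14 ≈ -2.0188e+9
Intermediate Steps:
L = -6 (L = -4 - (-2 - 1*(-4)) = -4 - (-2 + 4) = -4 - 1*2 = -4 - 2 = -6)
V(K) = -38 + (-4 + K)/(1 + K) (V(K) = 4 + (-6*7 + (K - 4)/(K + 1)) = 4 + (-42 + (-4 + K)/(1 + K)) = -38 + (-4 + K)/(1 + K))
(-35121 + ((9536 - 9827) - 10359))*(V(13) + 44143) = (-35121 + ((9536 - 9827) - 10359))*((-42 - 37*13)/(1 + 13) + 44143) = (-35121 + (-291 - 10359))*((-42 - 481)/14 + 44143) = (-35121 - 10650)*((1/14)*(-523) + 44143) = -45771*(-523/14 + 44143) = -45771*617479/14 = -28262631309/14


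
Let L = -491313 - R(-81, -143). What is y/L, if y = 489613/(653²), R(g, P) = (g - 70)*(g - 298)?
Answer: -489613/233903245678 ≈ -2.0932e-6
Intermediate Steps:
R(g, P) = (-298 + g)*(-70 + g) (R(g, P) = (-70 + g)*(-298 + g) = (-298 + g)*(-70 + g))
y = 489613/426409 ≈ 1.1482
L = -548542 (L = -491313 - (20860 + (-81)² - 368*(-81)) = -491313 - (20860 + 6561 + 29808) = -491313 - 1*57229 = -491313 - 57229 = -548542)
y/L = (489613/426409)/(-548542) = (489613/426409)*(-1/548542) = -489613/233903245678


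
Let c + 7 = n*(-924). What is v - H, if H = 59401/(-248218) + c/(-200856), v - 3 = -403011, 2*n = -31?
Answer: -10046190715666469/24928037304 ≈ -4.0301e+5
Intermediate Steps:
n = -31/2 (n = (½)*(-31) = -31/2 ≈ -15.500)
c = 14315 (c = -7 - 31/2*(-924) = -7 + 14322 = 14315)
v = -403008 (v = 3 - 403011 = -403008)
H = -7742143963/24928037304 (H = 59401/(-248218) + 14315/(-200856) = 59401*(-1/248218) + 14315*(-1/200856) = -59401/248218 - 14315/200856 = -7742143963/24928037304 ≈ -0.31058)
v - H = -403008 - 1*(-7742143963/24928037304) = -403008 + 7742143963/24928037304 = -10046190715666469/24928037304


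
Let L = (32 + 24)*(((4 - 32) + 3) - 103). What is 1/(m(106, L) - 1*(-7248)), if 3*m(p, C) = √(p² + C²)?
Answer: 16308/105352519 - 3*√12847865/210705038 ≈ 0.00010376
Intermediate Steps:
L = -7168 (L = 56*((-28 + 3) - 103) = 56*(-25 - 103) = 56*(-128) = -7168)
m(p, C) = √(C² + p²)/3 (m(p, C) = √(p² + C²)/3 = √(C² + p²)/3)
1/(m(106, L) - 1*(-7248)) = 1/(√((-7168)² + 106²)/3 - 1*(-7248)) = 1/(√(51380224 + 11236)/3 + 7248) = 1/(√51391460/3 + 7248) = 1/((2*√12847865)/3 + 7248) = 1/(2*√12847865/3 + 7248) = 1/(7248 + 2*√12847865/3)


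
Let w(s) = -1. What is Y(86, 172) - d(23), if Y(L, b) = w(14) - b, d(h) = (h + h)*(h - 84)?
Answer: 2633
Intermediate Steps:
d(h) = 2*h*(-84 + h) (d(h) = (2*h)*(-84 + h) = 2*h*(-84 + h))
Y(L, b) = -1 - b
Y(86, 172) - d(23) = (-1 - 1*172) - 2*23*(-84 + 23) = (-1 - 172) - 2*23*(-61) = -173 - 1*(-2806) = -173 + 2806 = 2633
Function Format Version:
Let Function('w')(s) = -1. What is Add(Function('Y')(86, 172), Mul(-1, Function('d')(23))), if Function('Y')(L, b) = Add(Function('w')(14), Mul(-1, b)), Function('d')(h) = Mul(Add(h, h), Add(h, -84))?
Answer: 2633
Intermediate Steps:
Function('d')(h) = Mul(2, h, Add(-84, h)) (Function('d')(h) = Mul(Mul(2, h), Add(-84, h)) = Mul(2, h, Add(-84, h)))
Function('Y')(L, b) = Add(-1, Mul(-1, b))
Add(Function('Y')(86, 172), Mul(-1, Function('d')(23))) = Add(Add(-1, Mul(-1, 172)), Mul(-1, Mul(2, 23, Add(-84, 23)))) = Add(Add(-1, -172), Mul(-1, Mul(2, 23, -61))) = Add(-173, Mul(-1, -2806)) = Add(-173, 2806) = 2633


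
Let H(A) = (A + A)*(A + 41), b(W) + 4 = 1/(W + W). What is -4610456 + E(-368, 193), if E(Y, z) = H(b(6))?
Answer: -331973747/72 ≈ -4.6107e+6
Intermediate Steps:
b(W) = -4 + 1/(2*W) (b(W) = -4 + 1/(W + W) = -4 + 1/(2*W))
H(A) = 2*A*(41 + A) (H(A) = (2*A)*(41 + A) = 2*A*(41 + A))
E(Y, z) = -20915/72 (E(Y, z) = 2*(-4 + (½)/6)*(41 + (-4 + (½)/6)) = 2*(-4 + (½)*(⅙))*(41 + (-4 + (½)*(⅙))) = 2*(-4 + 1/12)*(41 + (-4 + 1/12)) = 2*(-47/12)*(41 - 47/12) = 2*(-47/12)*(445/12) = -20915/72)
-4610456 + E(-368, 193) = -4610456 - 20915/72 = -331973747/72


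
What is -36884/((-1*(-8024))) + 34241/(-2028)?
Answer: -43693817/2034084 ≈ -21.481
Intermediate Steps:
-36884/((-1*(-8024))) + 34241/(-2028) = -36884/8024 + 34241*(-1/2028) = -36884*1/8024 - 34241/2028 = -9221/2006 - 34241/2028 = -43693817/2034084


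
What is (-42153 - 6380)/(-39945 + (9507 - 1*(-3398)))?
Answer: 48533/27040 ≈ 1.7949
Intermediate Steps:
(-42153 - 6380)/(-39945 + (9507 - 1*(-3398))) = -48533/(-39945 + (9507 + 3398)) = -48533/(-39945 + 12905) = -48533/(-27040) = -48533*(-1/27040) = 48533/27040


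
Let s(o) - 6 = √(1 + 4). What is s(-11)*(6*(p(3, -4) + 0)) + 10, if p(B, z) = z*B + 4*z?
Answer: -998 - 168*√5 ≈ -1373.7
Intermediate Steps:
p(B, z) = 4*z + B*z (p(B, z) = B*z + 4*z = 4*z + B*z)
s(o) = 6 + √5 (s(o) = 6 + √(1 + 4) = 6 + √5)
s(-11)*(6*(p(3, -4) + 0)) + 10 = (6 + √5)*(6*(-4*(4 + 3) + 0)) + 10 = (6 + √5)*(6*(-4*7 + 0)) + 10 = (6 + √5)*(6*(-28 + 0)) + 10 = (6 + √5)*(6*(-28)) + 10 = (6 + √5)*(-168) + 10 = (-1008 - 168*√5) + 10 = -998 - 168*√5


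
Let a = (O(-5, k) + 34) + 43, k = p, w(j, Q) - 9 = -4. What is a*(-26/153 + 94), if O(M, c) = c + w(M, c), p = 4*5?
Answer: 28712/3 ≈ 9570.7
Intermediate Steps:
w(j, Q) = 5 (w(j, Q) = 9 - 4 = 5)
p = 20
k = 20
O(M, c) = 5 + c (O(M, c) = c + 5 = 5 + c)
a = 102 (a = ((5 + 20) + 34) + 43 = (25 + 34) + 43 = 59 + 43 = 102)
a*(-26/153 + 94) = 102*(-26/153 + 94) = 102*(14356/153) = 28712/3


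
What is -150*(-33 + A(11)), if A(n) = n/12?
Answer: 9625/2 ≈ 4812.5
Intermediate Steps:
A(n) = n/12 (A(n) = n*(1/12) = n/12)
-150*(-33 + A(11)) = -150*(-33 + (1/12)*11) = -150*(-33 + 11/12) = -150*(-385/12) = 9625/2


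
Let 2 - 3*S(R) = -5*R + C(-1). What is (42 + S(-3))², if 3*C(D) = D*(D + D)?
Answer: 113569/81 ≈ 1402.1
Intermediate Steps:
C(D) = 2*D²/3 (C(D) = (D*(D + D))/3 = (D*(2*D))/3 = (2*D²)/3 = 2*D²/3)
S(R) = 4/9 + 5*R/3 (S(R) = ⅔ - (-5*R + (⅔)*(-1)²)/3 = ⅔ - (-5*R + (⅔)*1)/3 = ⅔ - (-5*R + ⅔)/3 = ⅔ - (⅔ - 5*R)/3 = ⅔ + (-2/9 + 5*R/3) = 4/9 + 5*R/3)
(42 + S(-3))² = (42 + (4/9 + (5/3)*(-3)))² = (42 + (4/9 - 5))² = (42 - 41/9)² = (337/9)² = 113569/81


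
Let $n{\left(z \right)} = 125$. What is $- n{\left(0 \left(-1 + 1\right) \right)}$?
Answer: $-125$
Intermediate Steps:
$- n{\left(0 \left(-1 + 1\right) \right)} = \left(-1\right) 125 = -125$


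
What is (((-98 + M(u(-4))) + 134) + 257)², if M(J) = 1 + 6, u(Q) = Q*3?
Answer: 90000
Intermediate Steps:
u(Q) = 3*Q
M(J) = 7
(((-98 + M(u(-4))) + 134) + 257)² = (((-98 + 7) + 134) + 257)² = ((-91 + 134) + 257)² = (43 + 257)² = 300² = 90000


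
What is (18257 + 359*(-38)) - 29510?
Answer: -24895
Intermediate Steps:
(18257 + 359*(-38)) - 29510 = (18257 - 13642) - 29510 = 4615 - 29510 = -24895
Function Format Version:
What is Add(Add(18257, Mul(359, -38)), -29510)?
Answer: -24895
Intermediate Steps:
Add(Add(18257, Mul(359, -38)), -29510) = Add(Add(18257, -13642), -29510) = Add(4615, -29510) = -24895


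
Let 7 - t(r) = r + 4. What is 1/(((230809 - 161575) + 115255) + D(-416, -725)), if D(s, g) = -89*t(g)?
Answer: 1/119697 ≈ 8.3544e-6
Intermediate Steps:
t(r) = 3 - r (t(r) = 7 - (r + 4) = 7 - (4 + r) = 7 + (-4 - r) = 3 - r)
D(s, g) = -267 + 89*g (D(s, g) = -89*(3 - g) = -267 + 89*g)
1/(((230809 - 161575) + 115255) + D(-416, -725)) = 1/(((230809 - 161575) + 115255) + (-267 + 89*(-725))) = 1/((69234 + 115255) + (-267 - 64525)) = 1/(184489 - 64792) = 1/119697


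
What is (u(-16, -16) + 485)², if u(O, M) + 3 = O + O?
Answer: 202500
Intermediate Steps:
u(O, M) = -3 + 2*O (u(O, M) = -3 + (O + O) = -3 + 2*O)
(u(-16, -16) + 485)² = ((-3 + 2*(-16)) + 485)² = ((-3 - 32) + 485)² = (-35 + 485)² = 450² = 202500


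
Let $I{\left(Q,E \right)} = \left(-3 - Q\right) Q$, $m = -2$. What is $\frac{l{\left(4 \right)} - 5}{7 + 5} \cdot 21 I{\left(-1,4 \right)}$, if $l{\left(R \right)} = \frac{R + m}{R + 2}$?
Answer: $- \frac{49}{3} \approx -16.333$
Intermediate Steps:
$l{\left(R \right)} = \frac{-2 + R}{2 + R}$ ($l{\left(R \right)} = \frac{R - 2}{R + 2} = \frac{-2 + R}{2 + R}$)
$I{\left(Q,E \right)} = Q \left(-3 - Q\right)$
$\frac{l{\left(4 \right)} - 5}{7 + 5} \cdot 21 I{\left(-1,4 \right)} = \frac{\frac{-2 + 4}{2 + 4} - 5}{7 + 5} \cdot 21 \left(\left(-1\right) \left(-1\right) \left(3 - 1\right)\right) = \frac{\frac{1}{6} \cdot 2 - 5}{12} \cdot 21 \left(\left(-1\right) \left(-1\right) 2\right) = \left(\frac{1}{6} \cdot 2 - 5\right) \frac{1}{12} \cdot 21 \cdot 2 = \left(\frac{1}{3} - 5\right) \frac{1}{12} \cdot 21 \cdot 2 = \left(- \frac{14}{3}\right) \frac{1}{12} \cdot 21 \cdot 2 = \left(- \frac{7}{18}\right) 21 \cdot 2 = \left(- \frac{49}{6}\right) 2 = - \frac{49}{3}$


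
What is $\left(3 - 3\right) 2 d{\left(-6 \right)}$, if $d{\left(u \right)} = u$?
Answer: $0$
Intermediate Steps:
$\left(3 - 3\right) 2 d{\left(-6 \right)} = \left(3 - 3\right) 2 \left(-6\right) = 0 \cdot 2 \left(-6\right) = 0 \left(-6\right) = 0$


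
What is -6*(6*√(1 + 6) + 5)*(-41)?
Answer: 1230 + 1476*√7 ≈ 5135.1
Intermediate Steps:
-6*(6*√(1 + 6) + 5)*(-41) = -6*(6*√7 + 5)*(-41) = -6*(5 + 6*√7)*(-41) = (-30 - 36*√7)*(-41) = 1230 + 1476*√7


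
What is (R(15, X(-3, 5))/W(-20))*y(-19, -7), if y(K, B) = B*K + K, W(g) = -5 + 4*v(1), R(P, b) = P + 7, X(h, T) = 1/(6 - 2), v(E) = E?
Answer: -2508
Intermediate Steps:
X(h, T) = 1/4
R(P, b) = 7 + P
W(g) = -1 (W(g) = -5 + 4*1 = -5 + 4 = -1)
y(K, B) = K + B*K
(R(15, X(-3, 5))/W(-20))*y(-19, -7) = ((7 + 15)/(-1))*(-19*(1 - 7)) = (22*(-1))*(-19*(-6)) = -22*114 = -2508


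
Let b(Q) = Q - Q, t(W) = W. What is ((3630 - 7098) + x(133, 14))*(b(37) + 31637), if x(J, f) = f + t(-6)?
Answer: -109464020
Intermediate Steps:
x(J, f) = -6 + f (x(J, f) = f - 6 = -6 + f)
b(Q) = 0
((3630 - 7098) + x(133, 14))*(b(37) + 31637) = ((3630 - 7098) + (-6 + 14))*(0 + 31637) = (-3468 + 8)*31637 = -3460*31637 = -109464020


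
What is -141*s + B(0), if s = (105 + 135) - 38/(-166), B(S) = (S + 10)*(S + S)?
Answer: -2811399/83 ≈ -33872.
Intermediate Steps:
B(S) = 2*S*(10 + S) (B(S) = (10 + S)*(2*S) = 2*S*(10 + S))
s = 19939/83 (s = 240 - 38*(-1/166) = 240 + 19/83 = 19939/83 ≈ 240.23)
-141*s + B(0) = -141*19939/83 + 2*0*(10 + 0) = -2811399/83 + 2*0*10 = -2811399/83 + 0 = -2811399/83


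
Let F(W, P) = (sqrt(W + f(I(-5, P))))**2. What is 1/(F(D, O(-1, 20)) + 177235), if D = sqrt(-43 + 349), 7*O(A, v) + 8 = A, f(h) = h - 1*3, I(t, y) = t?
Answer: 177227/31409409223 - 3*sqrt(34)/31409409223 ≈ 5.6419e-6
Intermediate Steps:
f(h) = -3 + h (f(h) = h - 3 = -3 + h)
O(A, v) = -8/7 + A/7
D = 3*sqrt(34) (D = sqrt(306) = 3*sqrt(34) ≈ 17.493)
F(W, P) = -8 + W (F(W, P) = (sqrt(W + (-3 - 5)))**2 = (sqrt(W - 8))**2 = (sqrt(-8 + W))**2 = -8 + W)
1/(F(D, O(-1, 20)) + 177235) = 1/((-8 + 3*sqrt(34)) + 177235) = 1/(177227 + 3*sqrt(34))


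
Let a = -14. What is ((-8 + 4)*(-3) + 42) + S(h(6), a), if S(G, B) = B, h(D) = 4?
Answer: 40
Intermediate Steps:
((-8 + 4)*(-3) + 42) + S(h(6), a) = ((-8 + 4)*(-3) + 42) - 14 = (-4*(-3) + 42) - 14 = (12 + 42) - 14 = 54 - 14 = 40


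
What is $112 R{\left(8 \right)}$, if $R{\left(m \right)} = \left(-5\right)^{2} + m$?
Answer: $3696$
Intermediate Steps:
$R{\left(m \right)} = 25 + m$
$112 R{\left(8 \right)} = 112 \left(25 + 8\right) = 112 \cdot 33 = 3696$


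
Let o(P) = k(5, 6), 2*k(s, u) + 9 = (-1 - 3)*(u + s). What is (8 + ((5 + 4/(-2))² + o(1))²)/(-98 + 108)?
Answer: 1257/40 ≈ 31.425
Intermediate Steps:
k(s, u) = -9/2 - 2*s - 2*u (k(s, u) = -9/2 + ((-1 - 3)*(u + s))/2 = -9/2 + (-4*(s + u))/2 = -9/2 + (-4*s - 4*u)/2 = -9/2 + (-2*s - 2*u) = -9/2 - 2*s - 2*u)
o(P) = -53/2 (o(P) = -9/2 - 2*5 - 2*6 = -9/2 - 10 - 12 = -53/2)
(8 + ((5 + 4/(-2))² + o(1))²)/(-98 + 108) = (8 + ((5 + 4/(-2))² - 53/2)²)/(-98 + 108) = (8 + ((5 + 4*(-½))² - 53/2)²)/10 = (8 + ((5 - 2)² - 53/2)²)*(⅒) = (8 + (3² - 53/2)²)*(⅒) = (8 + (9 - 53/2)²)*(⅒) = (8 + (-35/2)²)*(⅒) = (8 + 1225/4)*(⅒) = (1257/4)*(⅒) = 1257/40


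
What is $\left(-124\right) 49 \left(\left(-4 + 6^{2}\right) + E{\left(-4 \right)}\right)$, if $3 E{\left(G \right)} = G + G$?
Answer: $- \frac{534688}{3} \approx -1.7823 \cdot 10^{5}$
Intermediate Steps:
$E{\left(G \right)} = \frac{2 G}{3}$ ($E{\left(G \right)} = \frac{G + G}{3} = \frac{2 G}{3}$)
$\left(-124\right) 49 \left(\left(-4 + 6^{2}\right) + E{\left(-4 \right)}\right) = \left(-124\right) 49 \left(\left(-4 + 6^{2}\right) + \frac{2}{3} \left(-4\right)\right) = - 6076 \left(\left(-4 + 36\right) - \frac{8}{3}\right) = - 6076 \left(32 - \frac{8}{3}\right) = \left(-6076\right) \frac{88}{3} = - \frac{534688}{3}$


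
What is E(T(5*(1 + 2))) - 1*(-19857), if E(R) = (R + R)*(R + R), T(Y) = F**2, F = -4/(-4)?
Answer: 19861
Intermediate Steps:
F = 1 (F = -4*(-1/4) = 1)
T(Y) = 1 (T(Y) = 1**2 = 1)
E(R) = 4*R**2 (E(R) = (2*R)*(2*R) = 4*R**2)
E(T(5*(1 + 2))) - 1*(-19857) = 4*1**2 - 1*(-19857) = 4*1 + 19857 = 4 + 19857 = 19861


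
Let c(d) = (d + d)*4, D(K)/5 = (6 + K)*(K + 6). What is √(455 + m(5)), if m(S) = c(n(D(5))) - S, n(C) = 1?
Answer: √458 ≈ 21.401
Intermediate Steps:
D(K) = 5*(6 + K)² (D(K) = 5*((6 + K)*(K + 6)) = 5*((6 + K)*(6 + K)) = 5*(6 + K)²)
c(d) = 8*d (c(d) = (2*d)*4 = 8*d)
m(S) = 8 - S (m(S) = 8*1 - S = 8 - S)
√(455 + m(5)) = √(455 + (8 - 1*5)) = √(455 + (8 - 5)) = √(455 + 3) = √458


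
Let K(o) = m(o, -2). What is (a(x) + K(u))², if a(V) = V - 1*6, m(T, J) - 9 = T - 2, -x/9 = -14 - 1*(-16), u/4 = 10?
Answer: 529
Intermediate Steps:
u = 40 (u = 4*10 = 40)
x = -18 (x = -9*(-14 - 1*(-16)) = -9*(-14 + 16) = -9*2 = -18)
m(T, J) = 7 + T (m(T, J) = 9 + (T - 2) = 9 + (-2 + T) = 7 + T)
K(o) = 7 + o
a(V) = -6 + V (a(V) = V - 6 = -6 + V)
(a(x) + K(u))² = ((-6 - 18) + (7 + 40))² = (-24 + 47)² = 23² = 529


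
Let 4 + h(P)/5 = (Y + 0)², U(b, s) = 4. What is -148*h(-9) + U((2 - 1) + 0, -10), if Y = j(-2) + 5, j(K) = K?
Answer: -3696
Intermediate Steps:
Y = 3 (Y = -2 + 5 = 3)
h(P) = 25 (h(P) = -20 + 5*(3 + 0)² = -20 + 5*3² = -20 + 5*9 = -20 + 45 = 25)
-148*h(-9) + U((2 - 1) + 0, -10) = -148*25 + 4 = -3700 + 4 = -3696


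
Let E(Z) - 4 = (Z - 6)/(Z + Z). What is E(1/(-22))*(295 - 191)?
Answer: 7332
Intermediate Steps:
E(Z) = 4 + (-6 + Z)/(2*Z) (E(Z) = 4 + (Z - 6)/(Z + Z) = 4 + (-6 + Z)/((2*Z)) = 4 + (-6 + Z)*(1/(2*Z)) = 4 + (-6 + Z)/(2*Z))
E(1/(-22))*(295 - 191) = (9/2 - 3/(1/(-22)))*(295 - 191) = (9/2 - 3/(-1/22))*104 = (9/2 - 3*(-22))*104 = (9/2 + 66)*104 = (141/2)*104 = 7332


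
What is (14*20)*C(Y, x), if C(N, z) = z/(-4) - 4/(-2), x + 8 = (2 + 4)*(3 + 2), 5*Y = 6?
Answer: -980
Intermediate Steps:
Y = 6/5 (Y = (⅕)*6 = 6/5 ≈ 1.2000)
x = 22 (x = -8 + (2 + 4)*(3 + 2) = -8 + 6*5 = -8 + 30 = 22)
C(N, z) = 2 - z/4 (C(N, z) = z*(-¼) - 4*(-½) = -z/4 + 2 = 2 - z/4)
(14*20)*C(Y, x) = (14*20)*(2 - ¼*22) = 280*(2 - 11/2) = 280*(-7/2) = -980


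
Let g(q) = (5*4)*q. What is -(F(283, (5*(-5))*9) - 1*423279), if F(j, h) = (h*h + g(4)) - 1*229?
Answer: 372803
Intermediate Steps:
g(q) = 20*q
F(j, h) = -149 + h² (F(j, h) = (h*h + 20*4) - 1*229 = (h² + 80) - 229 = (80 + h²) - 229 = -149 + h²)
-(F(283, (5*(-5))*9) - 1*423279) = -((-149 + ((5*(-5))*9)²) - 1*423279) = -((-149 + (-25*9)²) - 423279) = -((-149 + (-225)²) - 423279) = -((-149 + 50625) - 423279) = -(50476 - 423279) = -1*(-372803) = 372803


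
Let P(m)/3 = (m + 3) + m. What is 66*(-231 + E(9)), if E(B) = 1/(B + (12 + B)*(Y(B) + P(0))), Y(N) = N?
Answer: -1966712/129 ≈ -15246.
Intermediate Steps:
P(m) = 9 + 6*m (P(m) = 3*((m + 3) + m) = 3*((3 + m) + m) = 3*(3 + 2*m) = 9 + 6*m)
E(B) = 1/(B + (9 + B)*(12 + B)) (E(B) = 1/(B + (12 + B)*(B + (9 + 6*0))) = 1/(B + (12 + B)*(B + (9 + 0))) = 1/(B + (12 + B)*(B + 9)) = 1/(B + (12 + B)*(9 + B)) = 1/(B + (9 + B)*(12 + B)))
66*(-231 + E(9)) = 66*(-231 + 1/(108 + 9² + 22*9)) = 66*(-231 + 1/(108 + 81 + 198)) = 66*(-231 + 1/387) = 66*(-89396/387) = -1966712/129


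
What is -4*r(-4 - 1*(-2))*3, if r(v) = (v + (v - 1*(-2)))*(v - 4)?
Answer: -144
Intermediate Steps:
r(v) = (-4 + v)*(2 + 2*v) (r(v) = (v + (v + 2))*(-4 + v) = (v + (2 + v))*(-4 + v) = (2 + 2*v)*(-4 + v) = (-4 + v)*(2 + 2*v))
-4*r(-4 - 1*(-2))*3 = -4*(-8 - 6*(-4 - 1*(-2)) + 2*(-4 - 1*(-2))²)*3 = -4*(-8 - 6*(-4 + 2) + 2*(-4 + 2)²)*3 = -4*(-8 - 6*(-2) + 2*(-2)²)*3 = -4*(-8 + 12 + 2*4)*3 = -4*(-8 + 12 + 8)*3 = -4*12*3 = -48*3 = -144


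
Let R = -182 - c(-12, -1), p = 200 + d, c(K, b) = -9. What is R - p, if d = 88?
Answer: -461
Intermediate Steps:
p = 288 (p = 200 + 88 = 288)
R = -173 (R = -182 - 1*(-9) = -182 + 9 = -173)
R - p = -173 - 1*288 = -173 - 288 = -461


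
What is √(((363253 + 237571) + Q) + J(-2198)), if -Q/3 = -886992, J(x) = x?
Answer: 9*√40242 ≈ 1805.4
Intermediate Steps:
Q = 2660976 (Q = -3*(-886992) = 2660976)
√(((363253 + 237571) + Q) + J(-2198)) = √(((363253 + 237571) + 2660976) - 2198) = √((600824 + 2660976) - 2198) = √(3261800 - 2198) = √3259602 = 9*√40242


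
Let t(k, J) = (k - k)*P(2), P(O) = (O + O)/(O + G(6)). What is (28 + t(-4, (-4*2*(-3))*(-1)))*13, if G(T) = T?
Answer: 364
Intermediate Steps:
P(O) = 2*O/(6 + O) (P(O) = (O + O)/(O + 6) = (2*O)/(6 + O) = 2*O/(6 + O))
t(k, J) = 0 (t(k, J) = (k - k)*(2*2/(6 + 2)) = 0*(2*2/8) = 0*(2*2*(⅛)) = 0*(½) = 0)
(28 + t(-4, (-4*2*(-3))*(-1)))*13 = (28 + 0)*13 = 28*13 = 364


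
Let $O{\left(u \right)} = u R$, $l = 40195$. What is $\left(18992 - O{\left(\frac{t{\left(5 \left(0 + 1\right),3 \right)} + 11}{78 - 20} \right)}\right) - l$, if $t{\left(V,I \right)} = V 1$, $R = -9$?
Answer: $- \frac{614815}{29} \approx -21201.0$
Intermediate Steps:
$t{\left(V,I \right)} = V$
$O{\left(u \right)} = - 9 u$ ($O{\left(u \right)} = u \left(-9\right) = - 9 u$)
$\left(18992 - O{\left(\frac{t{\left(5 \left(0 + 1\right),3 \right)} + 11}{78 - 20} \right)}\right) - l = \left(18992 - - 9 \frac{5 \left(0 + 1\right) + 11}{78 - 20}\right) - 40195 = \left(18992 - - 9 \frac{5 \cdot 1 + 11}{58}\right) - 40195 = \left(18992 - - 9 \left(5 + 11\right) \frac{1}{58}\right) - 40195 = \left(18992 - - 9 \cdot 16 \cdot \frac{1}{58}\right) - 40195 = \left(18992 - \left(-9\right) \frac{8}{29}\right) - 40195 = \left(18992 - - \frac{72}{29}\right) - 40195 = \left(18992 + \frac{72}{29}\right) - 40195 = \frac{550840}{29} - 40195 = - \frac{614815}{29}$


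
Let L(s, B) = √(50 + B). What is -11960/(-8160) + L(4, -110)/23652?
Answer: 299/204 + I*√15/11826 ≈ 1.4657 + 0.0003275*I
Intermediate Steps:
-11960/(-8160) + L(4, -110)/23652 = -11960/(-8160) + √(50 - 110)/23652 = -11960*(-1/8160) + √(-60)*(1/23652) = 299/204 + (2*I*√15)*(1/23652) = 299/204 + I*√15/11826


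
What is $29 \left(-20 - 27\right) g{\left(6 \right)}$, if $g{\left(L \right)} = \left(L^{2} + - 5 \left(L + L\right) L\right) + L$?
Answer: $433434$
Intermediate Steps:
$g{\left(L \right)} = L - 9 L^{2}$ ($g{\left(L \right)} = \left(L^{2} + - 5 \cdot 2 L L\right) + L = \left(L^{2} + - 10 L L\right) + L = \left(L^{2} - 10 L^{2}\right) + L = - 9 L^{2} + L = L - 9 L^{2}$)
$29 \left(-20 - 27\right) g{\left(6 \right)} = 29 \left(-20 - 27\right) 6 \left(1 - 54\right) = 29 \left(-47\right) 6 \left(-53\right) = \left(-1363\right) \left(-318\right) = 433434$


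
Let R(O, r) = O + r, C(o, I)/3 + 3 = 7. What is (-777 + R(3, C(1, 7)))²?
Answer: 580644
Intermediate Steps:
C(o, I) = 12 (C(o, I) = -9 + 3*7 = -9 + 21 = 12)
(-777 + R(3, C(1, 7)))² = (-777 + (3 + 12))² = (-777 + 15)² = (-762)² = 580644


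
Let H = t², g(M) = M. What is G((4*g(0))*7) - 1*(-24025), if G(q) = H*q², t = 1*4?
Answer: 24025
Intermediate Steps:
t = 4
H = 16 (H = 4² = 16)
G(q) = 16*q²
G((4*g(0))*7) - 1*(-24025) = 16*((4*0)*7)² - 1*(-24025) = 16*(0*7)² + 24025 = 16*0² + 24025 = 16*0 + 24025 = 0 + 24025 = 24025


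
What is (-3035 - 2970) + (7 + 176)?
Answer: -5822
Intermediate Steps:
(-3035 - 2970) + (7 + 176) = -6005 + 183 = -5822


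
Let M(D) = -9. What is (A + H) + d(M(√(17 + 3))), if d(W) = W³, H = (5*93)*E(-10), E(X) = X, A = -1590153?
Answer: -1595532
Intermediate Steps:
H = -4650 (H = (5*93)*(-10) = 465*(-10) = -4650)
(A + H) + d(M(√(17 + 3))) = (-1590153 - 4650) + (-9)³ = -1594803 - 729 = -1595532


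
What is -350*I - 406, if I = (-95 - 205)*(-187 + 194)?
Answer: 734594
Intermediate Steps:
I = -2100 (I = -300*7 = -2100)
-350*I - 406 = -350*(-2100) - 406 = 735000 - 406 = 734594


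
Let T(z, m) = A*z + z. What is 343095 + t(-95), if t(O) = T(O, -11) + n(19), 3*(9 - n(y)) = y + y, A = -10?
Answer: 1031839/3 ≈ 3.4395e+5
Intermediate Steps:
n(y) = 9 - 2*y/3 (n(y) = 9 - (y + y)/3 = 9 - 2*y/3)
T(z, m) = -9*z (T(z, m) = -10*z + z = -9*z)
t(O) = -11/3 - 9*O (t(O) = -9*O + (9 - 2/3*19) = -9*O + (9 - 38/3) = -9*O - 11/3 = -11/3 - 9*O)
343095 + t(-95) = 343095 + (-11/3 - 9*(-95)) = 343095 + (-11/3 + 855) = 343095 + 2554/3 = 1031839/3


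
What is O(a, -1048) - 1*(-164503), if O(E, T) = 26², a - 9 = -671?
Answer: 165179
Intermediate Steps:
a = -662 (a = 9 - 671 = -662)
O(E, T) = 676
O(a, -1048) - 1*(-164503) = 676 - 1*(-164503) = 676 + 164503 = 165179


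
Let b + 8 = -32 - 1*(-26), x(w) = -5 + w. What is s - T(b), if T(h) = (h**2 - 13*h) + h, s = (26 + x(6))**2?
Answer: 365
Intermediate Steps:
b = -14 (b = -8 + (-32 - 1*(-26)) = -8 + (-32 + 26) = -8 - 6 = -14)
s = 729 (s = (26 + (-5 + 6))**2 = (26 + 1)**2 = 27**2 = 729)
T(h) = h**2 - 12*h
s - T(b) = 729 - (-14)*(-12 - 14) = 729 - (-14)*(-26) = 729 - 1*364 = 729 - 364 = 365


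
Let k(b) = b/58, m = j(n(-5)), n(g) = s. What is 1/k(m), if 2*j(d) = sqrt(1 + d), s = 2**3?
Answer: 116/3 ≈ 38.667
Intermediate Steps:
s = 8
n(g) = 8
j(d) = sqrt(1 + d)/2
m = 3/2 (m = sqrt(1 + 8)/2 = sqrt(9)/2 = (1/2)*3 = 3/2 ≈ 1.5000)
k(b) = b/58 (k(b) = b*(1/58) = b/58)
1/k(m) = 1/((1/58)*(3/2)) = 1/(3/116) = 116/3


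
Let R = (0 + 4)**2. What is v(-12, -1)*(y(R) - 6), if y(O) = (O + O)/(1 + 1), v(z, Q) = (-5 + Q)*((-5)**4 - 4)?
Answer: -37260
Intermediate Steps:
v(z, Q) = -3105 + 621*Q (v(z, Q) = (-5 + Q)*(625 - 4) = (-5 + Q)*621 = -3105 + 621*Q)
R = 16 (R = 4**2 = 16)
y(O) = O (y(O) = (2*O)/2 = (2*O)*(1/2) = O)
v(-12, -1)*(y(R) - 6) = (-3105 + 621*(-1))*(16 - 6) = (-3105 - 621)*10 = -3726*10 = -37260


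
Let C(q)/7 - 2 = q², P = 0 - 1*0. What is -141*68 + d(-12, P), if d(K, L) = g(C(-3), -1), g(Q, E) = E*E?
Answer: -9587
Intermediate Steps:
P = 0 (P = 0 + 0 = 0)
C(q) = 14 + 7*q²
g(Q, E) = E²
d(K, L) = 1 (d(K, L) = (-1)² = 1)
-141*68 + d(-12, P) = -141*68 + 1 = -9588 + 1 = -9587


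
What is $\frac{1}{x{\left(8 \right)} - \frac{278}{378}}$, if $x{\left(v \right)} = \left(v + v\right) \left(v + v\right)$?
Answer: $\frac{189}{48245} \approx 0.0039175$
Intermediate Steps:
$x{\left(v \right)} = 4 v^{2}$ ($x{\left(v \right)} = 2 v 2 v = 4 v^{2}$)
$\frac{1}{x{\left(8 \right)} - \frac{278}{378}} = \frac{1}{4 \cdot 8^{2} - \frac{278}{378}} = \frac{1}{4 \cdot 64 - \frac{139}{189}} = \frac{1}{256 - \frac{139}{189}} = \frac{1}{\frac{48245}{189}} = \frac{189}{48245}$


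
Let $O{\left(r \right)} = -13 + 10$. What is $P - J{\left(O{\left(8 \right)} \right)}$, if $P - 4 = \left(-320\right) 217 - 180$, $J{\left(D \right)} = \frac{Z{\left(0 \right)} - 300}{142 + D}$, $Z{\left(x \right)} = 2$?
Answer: $- \frac{9676326}{139} \approx -69614.0$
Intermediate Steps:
$O{\left(r \right)} = -3$
$J{\left(D \right)} = - \frac{298}{142 + D}$ ($J{\left(D \right)} = \frac{2 - 300}{142 + D} = - \frac{298}{142 + D}$)
$P = -69616$ ($P = 4 - 69620 = -69616$)
$P - J{\left(O{\left(8 \right)} \right)} = -69616 - - \frac{298}{142 - 3} = -69616 - - \frac{298}{139} = -69616 + \frac{298}{139} = - \frac{9676326}{139}$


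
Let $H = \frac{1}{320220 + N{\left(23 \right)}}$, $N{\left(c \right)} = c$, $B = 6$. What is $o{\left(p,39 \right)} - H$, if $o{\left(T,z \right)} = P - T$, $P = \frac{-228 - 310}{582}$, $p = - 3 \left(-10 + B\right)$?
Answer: $- \frac{1204434214}{93190713} \approx -12.924$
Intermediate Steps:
$H = \frac{1}{320243}$ ($H = \frac{1}{320220 + 23} = \frac{1}{320243} \approx 3.1226 \cdot 10^{-6}$)
$p = 12$ ($p = - 3 \left(-10 + 6\right) = \left(-3\right) \left(-4\right) = 12$)
$P = - \frac{269}{291}$ ($P = \left(-538\right) \frac{1}{582} = - \frac{269}{291} \approx -0.9244$)
$o{\left(T,z \right)} = - \frac{269}{291} - T$
$o{\left(p,39 \right)} - H = \left(- \frac{269}{291} - 12\right) - \frac{1}{320243} = - \frac{3761}{291} - \frac{1}{320243} = - \frac{1204434214}{93190713}$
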